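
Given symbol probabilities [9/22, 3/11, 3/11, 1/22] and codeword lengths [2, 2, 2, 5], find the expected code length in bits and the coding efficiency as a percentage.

Average length L = Σ p_i × l_i = 2.1364 bits
Entropy H = 1.7527 bits
Efficiency η = H/L × 100% = 82.04%


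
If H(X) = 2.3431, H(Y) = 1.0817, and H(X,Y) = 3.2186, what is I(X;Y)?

I(X;Y) = H(X) + H(Y) - H(X,Y)
I(X;Y) = 2.3431 + 1.0817 - 3.2186 = 0.2062 bits


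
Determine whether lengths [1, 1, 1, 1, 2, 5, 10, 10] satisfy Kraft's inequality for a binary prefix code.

Kraft inequality: Σ 2^(-l_i) ≤ 1 for prefix-free code
Calculating: 2^(-1) + 2^(-1) + 2^(-1) + 2^(-1) + 2^(-2) + 2^(-5) + 2^(-10) + 2^(-10)
= 0.5 + 0.5 + 0.5 + 0.5 + 0.25 + 0.03125 + 0.0009765625 + 0.0009765625
= 2.2832
Since 2.2832 > 1, prefix-free code does not exist


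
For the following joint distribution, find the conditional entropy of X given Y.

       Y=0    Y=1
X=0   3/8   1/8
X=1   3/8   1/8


H(X|Y) = Σ_y p(y) H(X|Y=y)
  p(Y=0) = 3/4, H(X|Y=0) = 1.0000
  p(Y=1) = 1/4, H(X|Y=1) = 1.0000
H(X|Y) = 0.7500×1.0000 + 0.2500×1.0000 = 1.0000 bits


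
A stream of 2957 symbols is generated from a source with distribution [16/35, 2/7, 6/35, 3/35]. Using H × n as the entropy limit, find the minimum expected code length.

Entropy H = 1.7726 bits/symbol
Minimum bits = H × n = 1.7726 × 2957
= 5241.58 bits


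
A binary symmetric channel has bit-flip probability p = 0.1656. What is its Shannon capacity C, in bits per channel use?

For BSC with error probability p:
C = 1 - H(p) where H(p) is binary entropy
H(0.1656) = -0.1656 × log₂(0.1656) - 0.8344 × log₂(0.8344)
H(p) = 0.6475
C = 1 - 0.6475 = 0.3525 bits/use


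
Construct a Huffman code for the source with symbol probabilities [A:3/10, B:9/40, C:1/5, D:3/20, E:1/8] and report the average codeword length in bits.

Huffman tree construction:
Combine smallest probabilities repeatedly
Resulting codes:
  A: 11 (length 2)
  B: 01 (length 2)
  C: 00 (length 2)
  D: 101 (length 3)
  E: 100 (length 3)
Average length = Σ p(s) × length(s) = 2.2750 bits


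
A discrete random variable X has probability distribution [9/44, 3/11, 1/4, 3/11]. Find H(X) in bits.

H(X) = -Σ p(x) log₂ p(x)
  -9/44 × log₂(9/44) = 0.4683
  -3/11 × log₂(3/11) = 0.5112
  -1/4 × log₂(1/4) = 0.5000
  -3/11 × log₂(3/11) = 0.5112
H(X) = 1.9907 bits


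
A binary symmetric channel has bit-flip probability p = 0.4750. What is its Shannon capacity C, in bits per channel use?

For BSC with error probability p:
C = 1 - H(p) where H(p) is binary entropy
H(0.4750) = -0.4750 × log₂(0.4750) - 0.5250 × log₂(0.5250)
H(p) = 0.9982
C = 1 - 0.9982 = 0.0018 bits/use


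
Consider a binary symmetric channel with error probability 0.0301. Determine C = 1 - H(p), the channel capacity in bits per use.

For BSC with error probability p:
C = 1 - H(p) where H(p) is binary entropy
H(0.0301) = -0.0301 × log₂(0.0301) - 0.9699 × log₂(0.9699)
H(p) = 0.1949
C = 1 - 0.1949 = 0.8051 bits/use


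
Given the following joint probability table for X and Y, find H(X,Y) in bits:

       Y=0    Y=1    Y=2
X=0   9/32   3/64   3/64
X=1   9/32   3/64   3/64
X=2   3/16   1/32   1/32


H(X,Y) = -Σ p(x,y) log₂ p(x,y)
  p(0,0)=9/32: -0.2812 × log₂(0.2812) = 0.5147
  p(0,1)=3/64: -0.0469 × log₂(0.0469) = 0.2070
  p(0,2)=3/64: -0.0469 × log₂(0.0469) = 0.2070
  p(1,0)=9/32: -0.2812 × log₂(0.2812) = 0.5147
  p(1,1)=3/64: -0.0469 × log₂(0.0469) = 0.2070
  p(1,2)=3/64: -0.0469 × log₂(0.0469) = 0.2070
  p(2,0)=3/16: -0.1875 × log₂(0.1875) = 0.4528
  p(2,1)=1/32: -0.0312 × log₂(0.0312) = 0.1562
  p(2,2)=1/32: -0.0312 × log₂(0.0312) = 0.1562
H(X,Y) = 2.6226 bits


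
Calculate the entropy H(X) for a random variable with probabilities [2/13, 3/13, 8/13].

H(X) = -Σ p(x) log₂ p(x)
  -2/13 × log₂(2/13) = 0.4155
  -3/13 × log₂(3/13) = 0.4882
  -8/13 × log₂(8/13) = 0.4310
H(X) = 1.3347 bits


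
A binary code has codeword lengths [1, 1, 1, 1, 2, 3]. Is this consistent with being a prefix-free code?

Kraft inequality: Σ 2^(-l_i) ≤ 1 for prefix-free code
Calculating: 2^(-1) + 2^(-1) + 2^(-1) + 2^(-1) + 2^(-2) + 2^(-3)
= 0.5 + 0.5 + 0.5 + 0.5 + 0.25 + 0.125
= 2.3750
Since 2.3750 > 1, prefix-free code does not exist


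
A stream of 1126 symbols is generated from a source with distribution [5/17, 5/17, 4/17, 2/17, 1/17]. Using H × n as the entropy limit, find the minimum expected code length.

Entropy H = 2.1334 bits/symbol
Minimum bits = H × n = 2.1334 × 1126
= 2402.19 bits


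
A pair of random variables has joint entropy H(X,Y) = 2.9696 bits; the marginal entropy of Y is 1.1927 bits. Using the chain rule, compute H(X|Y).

Chain rule: H(X,Y) = H(X|Y) + H(Y)
H(X|Y) = H(X,Y) - H(Y) = 2.9696 - 1.1927 = 1.7769 bits


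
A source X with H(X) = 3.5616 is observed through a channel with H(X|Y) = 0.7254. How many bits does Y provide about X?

I(X;Y) = H(X) - H(X|Y)
I(X;Y) = 3.5616 - 0.7254 = 2.8362 bits


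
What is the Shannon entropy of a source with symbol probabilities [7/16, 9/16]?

H(X) = -Σ p(x) log₂ p(x)
  -7/16 × log₂(7/16) = 0.5218
  -9/16 × log₂(9/16) = 0.4669
H(X) = 0.9887 bits


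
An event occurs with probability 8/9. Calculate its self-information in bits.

Information content I(x) = -log₂(p(x))
I = -log₂(8/9) = -log₂(0.8889)
I = 0.1699 bits


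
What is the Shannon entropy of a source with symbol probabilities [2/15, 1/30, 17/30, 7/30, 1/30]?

H(X) = -Σ p(x) log₂ p(x)
  -2/15 × log₂(2/15) = 0.3876
  -1/30 × log₂(1/30) = 0.1636
  -17/30 × log₂(17/30) = 0.4643
  -7/30 × log₂(7/30) = 0.4899
  -1/30 × log₂(1/30) = 0.1636
H(X) = 1.6689 bits


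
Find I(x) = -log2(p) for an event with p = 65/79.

Information content I(x) = -log₂(p(x))
I = -log₂(65/79) = -log₂(0.8228)
I = 0.2814 bits


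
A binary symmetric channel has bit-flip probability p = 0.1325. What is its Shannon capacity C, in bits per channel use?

For BSC with error probability p:
C = 1 - H(p) where H(p) is binary entropy
H(0.1325) = -0.1325 × log₂(0.1325) - 0.8675 × log₂(0.8675)
H(p) = 0.5643
C = 1 - 0.5643 = 0.4357 bits/use


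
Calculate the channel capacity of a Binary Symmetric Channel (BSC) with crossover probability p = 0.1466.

For BSC with error probability p:
C = 1 - H(p) where H(p) is binary entropy
H(0.1466) = -0.1466 × log₂(0.1466) - 0.8534 × log₂(0.8534)
H(p) = 0.6013
C = 1 - 0.6013 = 0.3987 bits/use


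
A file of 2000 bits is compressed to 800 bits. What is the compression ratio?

Compression ratio = Original / Compressed
= 2000 / 800 = 2.50:1


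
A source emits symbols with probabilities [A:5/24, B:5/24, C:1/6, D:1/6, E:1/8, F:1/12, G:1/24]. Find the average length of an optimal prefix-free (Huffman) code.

Huffman tree construction:
Combine smallest probabilities repeatedly
Resulting codes:
  A: 00 (length 2)
  B: 01 (length 2)
  C: 110 (length 3)
  D: 111 (length 3)
  E: 100 (length 3)
  F: 1011 (length 4)
  G: 1010 (length 4)
Average length = Σ p(s) × length(s) = 2.7083 bits


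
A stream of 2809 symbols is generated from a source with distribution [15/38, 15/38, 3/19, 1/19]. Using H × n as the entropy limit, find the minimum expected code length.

Entropy H = 1.7028 bits/symbol
Minimum bits = H × n = 1.7028 × 2809
= 4783.04 bits


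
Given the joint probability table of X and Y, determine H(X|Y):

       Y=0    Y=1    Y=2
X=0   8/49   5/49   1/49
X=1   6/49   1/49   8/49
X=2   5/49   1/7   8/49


H(X|Y) = Σ_y p(y) H(X|Y=y)
  p(Y=0) = 19/49, H(X|Y=0) = 1.5574
  p(Y=1) = 13/49, H(X|Y=1) = 1.2957
  p(Y=2) = 17/49, H(X|Y=2) = 1.2639
H(X|Y) = 0.3878×1.5574 + 0.2653×1.2957 + 0.3469×1.2639 = 1.3862 bits


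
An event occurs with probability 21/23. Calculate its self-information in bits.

Information content I(x) = -log₂(p(x))
I = -log₂(21/23) = -log₂(0.9130)
I = 0.1312 bits


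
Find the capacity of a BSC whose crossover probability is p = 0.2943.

For BSC with error probability p:
C = 1 - H(p) where H(p) is binary entropy
H(0.2943) = -0.2943 × log₂(0.2943) - 0.7057 × log₂(0.7057)
H(p) = 0.8742
C = 1 - 0.8742 = 0.1258 bits/use


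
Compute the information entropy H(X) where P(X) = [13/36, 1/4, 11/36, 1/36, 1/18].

H(X) = -Σ p(x) log₂ p(x)
  -13/36 × log₂(13/36) = 0.5306
  -1/4 × log₂(1/4) = 0.5000
  -11/36 × log₂(11/36) = 0.5227
  -1/36 × log₂(1/36) = 0.1436
  -1/18 × log₂(1/18) = 0.2317
H(X) = 1.9286 bits


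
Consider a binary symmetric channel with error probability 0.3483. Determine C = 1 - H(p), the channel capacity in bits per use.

For BSC with error probability p:
C = 1 - H(p) where H(p) is binary entropy
H(0.3483) = -0.3483 × log₂(0.3483) - 0.6517 × log₂(0.6517)
H(p) = 0.9325
C = 1 - 0.9325 = 0.0675 bits/use


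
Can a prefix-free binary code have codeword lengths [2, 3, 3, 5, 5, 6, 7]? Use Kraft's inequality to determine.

Kraft inequality: Σ 2^(-l_i) ≤ 1 for prefix-free code
Calculating: 2^(-2) + 2^(-3) + 2^(-3) + 2^(-5) + 2^(-5) + 2^(-6) + 2^(-7)
= 0.25 + 0.125 + 0.125 + 0.03125 + 0.03125 + 0.015625 + 0.0078125
= 0.5859
Since 0.5859 ≤ 1, prefix-free code exists


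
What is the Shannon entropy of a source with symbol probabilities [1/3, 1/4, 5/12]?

H(X) = -Σ p(x) log₂ p(x)
  -1/3 × log₂(1/3) = 0.5283
  -1/4 × log₂(1/4) = 0.5000
  -5/12 × log₂(5/12) = 0.5263
H(X) = 1.5546 bits


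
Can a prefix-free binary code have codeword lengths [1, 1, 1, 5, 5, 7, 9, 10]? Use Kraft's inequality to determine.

Kraft inequality: Σ 2^(-l_i) ≤ 1 for prefix-free code
Calculating: 2^(-1) + 2^(-1) + 2^(-1) + 2^(-5) + 2^(-5) + 2^(-7) + 2^(-9) + 2^(-10)
= 0.5 + 0.5 + 0.5 + 0.03125 + 0.03125 + 0.0078125 + 0.001953125 + 0.0009765625
= 1.5732
Since 1.5732 > 1, prefix-free code does not exist


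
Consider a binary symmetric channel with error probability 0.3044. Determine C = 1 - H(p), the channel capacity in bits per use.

For BSC with error probability p:
C = 1 - H(p) where H(p) is binary entropy
H(0.3044) = -0.3044 × log₂(0.3044) - 0.6956 × log₂(0.6956)
H(p) = 0.8866
C = 1 - 0.8866 = 0.1134 bits/use


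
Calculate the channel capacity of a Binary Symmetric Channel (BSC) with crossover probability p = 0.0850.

For BSC with error probability p:
C = 1 - H(p) where H(p) is binary entropy
H(0.0850) = -0.0850 × log₂(0.0850) - 0.9150 × log₂(0.9150)
H(p) = 0.4196
C = 1 - 0.4196 = 0.5804 bits/use


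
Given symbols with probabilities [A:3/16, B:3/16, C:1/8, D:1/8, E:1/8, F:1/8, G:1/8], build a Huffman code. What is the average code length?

Huffman tree construction:
Combine smallest probabilities repeatedly
Resulting codes:
  A: 111 (length 3)
  B: 00 (length 2)
  C: 010 (length 3)
  D: 011 (length 3)
  E: 100 (length 3)
  F: 101 (length 3)
  G: 110 (length 3)
Average length = Σ p(s) × length(s) = 2.8125 bits


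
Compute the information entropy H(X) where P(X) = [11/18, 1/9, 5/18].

H(X) = -Σ p(x) log₂ p(x)
  -11/18 × log₂(11/18) = 0.4342
  -1/9 × log₂(1/9) = 0.3522
  -5/18 × log₂(5/18) = 0.5133
H(X) = 1.2997 bits


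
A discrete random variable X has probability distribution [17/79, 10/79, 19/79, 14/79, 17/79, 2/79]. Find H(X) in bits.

H(X) = -Σ p(x) log₂ p(x)
  -17/79 × log₂(17/79) = 0.4769
  -10/79 × log₂(10/79) = 0.3774
  -19/79 × log₂(19/79) = 0.4944
  -14/79 × log₂(14/79) = 0.4424
  -17/79 × log₂(17/79) = 0.4769
  -2/79 × log₂(2/79) = 0.1343
H(X) = 2.4024 bits


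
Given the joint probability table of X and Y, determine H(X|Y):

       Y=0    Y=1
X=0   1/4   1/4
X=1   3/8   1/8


H(X|Y) = Σ_y p(y) H(X|Y=y)
  p(Y=0) = 5/8, H(X|Y=0) = 0.9710
  p(Y=1) = 3/8, H(X|Y=1) = 0.9183
H(X|Y) = 0.6250×0.9710 + 0.3750×0.9183 = 0.9512 bits


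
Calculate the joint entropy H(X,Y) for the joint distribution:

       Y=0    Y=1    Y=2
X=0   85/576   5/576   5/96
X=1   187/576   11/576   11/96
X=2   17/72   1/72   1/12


H(X,Y) = -Σ p(x,y) log₂ p(x,y)
  p(0,0)=85/576: -0.1476 × log₂(0.1476) = 0.4074
  p(0,1)=5/576: -0.0087 × log₂(0.0087) = 0.0594
  p(0,2)=5/96: -0.0521 × log₂(0.0521) = 0.2220
  p(1,0)=187/576: -0.3247 × log₂(0.3247) = 0.5269
  p(1,1)=11/576: -0.0191 × log₂(0.0191) = 0.1091
  p(1,2)=11/96: -0.1146 × log₂(0.1146) = 0.3581
  p(2,0)=17/72: -0.2361 × log₂(0.2361) = 0.4917
  p(2,1)=1/72: -0.0139 × log₂(0.0139) = 0.0857
  p(2,2)=1/12: -0.0833 × log₂(0.0833) = 0.2987
H(X,Y) = 2.5591 bits


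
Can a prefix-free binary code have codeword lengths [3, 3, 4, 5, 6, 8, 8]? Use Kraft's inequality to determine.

Kraft inequality: Σ 2^(-l_i) ≤ 1 for prefix-free code
Calculating: 2^(-3) + 2^(-3) + 2^(-4) + 2^(-5) + 2^(-6) + 2^(-8) + 2^(-8)
= 0.125 + 0.125 + 0.0625 + 0.03125 + 0.015625 + 0.00390625 + 0.00390625
= 0.3672
Since 0.3672 ≤ 1, prefix-free code exists


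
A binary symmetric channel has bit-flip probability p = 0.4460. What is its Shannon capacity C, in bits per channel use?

For BSC with error probability p:
C = 1 - H(p) where H(p) is binary entropy
H(0.4460) = -0.4460 × log₂(0.4460) - 0.5540 × log₂(0.5540)
H(p) = 0.9916
C = 1 - 0.9916 = 0.0084 bits/use


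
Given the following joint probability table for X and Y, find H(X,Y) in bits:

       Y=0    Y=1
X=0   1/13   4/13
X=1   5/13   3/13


H(X,Y) = -Σ p(x,y) log₂ p(x,y)
  p(0,0)=1/13: -0.0769 × log₂(0.0769) = 0.2846
  p(0,1)=4/13: -0.3077 × log₂(0.3077) = 0.5232
  p(1,0)=5/13: -0.3846 × log₂(0.3846) = 0.5302
  p(1,1)=3/13: -0.2308 × log₂(0.2308) = 0.4882
H(X,Y) = 1.8262 bits


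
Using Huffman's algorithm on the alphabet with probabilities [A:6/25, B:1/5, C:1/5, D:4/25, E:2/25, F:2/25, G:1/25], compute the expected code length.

Huffman tree construction:
Combine smallest probabilities repeatedly
Resulting codes:
  A: 10 (length 2)
  B: 111 (length 3)
  C: 00 (length 2)
  D: 110 (length 3)
  E: 0111 (length 4)
  F: 010 (length 3)
  G: 0110 (length 4)
Average length = Σ p(s) × length(s) = 2.6800 bits


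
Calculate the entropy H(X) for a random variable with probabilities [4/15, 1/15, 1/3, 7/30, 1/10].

H(X) = -Σ p(x) log₂ p(x)
  -4/15 × log₂(4/15) = 0.5085
  -1/15 × log₂(1/15) = 0.2605
  -1/3 × log₂(1/3) = 0.5283
  -7/30 × log₂(7/30) = 0.4899
  -1/10 × log₂(1/10) = 0.3322
H(X) = 2.1194 bits


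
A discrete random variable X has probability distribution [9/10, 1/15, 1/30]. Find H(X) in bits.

H(X) = -Σ p(x) log₂ p(x)
  -9/10 × log₂(9/10) = 0.1368
  -1/15 × log₂(1/15) = 0.2605
  -1/30 × log₂(1/30) = 0.1636
H(X) = 0.5608 bits


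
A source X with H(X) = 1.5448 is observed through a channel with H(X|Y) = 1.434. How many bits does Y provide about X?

I(X;Y) = H(X) - H(X|Y)
I(X;Y) = 1.5448 - 1.434 = 0.1108 bits


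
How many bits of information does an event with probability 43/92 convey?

Information content I(x) = -log₂(p(x))
I = -log₂(43/92) = -log₂(0.4674)
I = 1.0973 bits


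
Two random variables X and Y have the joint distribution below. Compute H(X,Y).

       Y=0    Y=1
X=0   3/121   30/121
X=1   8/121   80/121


H(X,Y) = -Σ p(x,y) log₂ p(x,y)
  p(0,0)=3/121: -0.0248 × log₂(0.0248) = 0.1322
  p(0,1)=30/121: -0.2479 × log₂(0.2479) = 0.4988
  p(1,0)=8/121: -0.0661 × log₂(0.0661) = 0.2591
  p(1,1)=80/121: -0.6612 × log₂(0.6612) = 0.3947
H(X,Y) = 1.2848 bits


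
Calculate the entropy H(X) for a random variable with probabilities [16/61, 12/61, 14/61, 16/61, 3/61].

H(X) = -Σ p(x) log₂ p(x)
  -16/61 × log₂(16/61) = 0.5064
  -12/61 × log₂(12/61) = 0.4615
  -14/61 × log₂(14/61) = 0.4873
  -16/61 × log₂(16/61) = 0.5064
  -3/61 × log₂(3/61) = 0.2137
H(X) = 2.1754 bits


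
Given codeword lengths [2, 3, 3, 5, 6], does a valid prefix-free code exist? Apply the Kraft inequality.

Kraft inequality: Σ 2^(-l_i) ≤ 1 for prefix-free code
Calculating: 2^(-2) + 2^(-3) + 2^(-3) + 2^(-5) + 2^(-6)
= 0.25 + 0.125 + 0.125 + 0.03125 + 0.015625
= 0.5469
Since 0.5469 ≤ 1, prefix-free code exists


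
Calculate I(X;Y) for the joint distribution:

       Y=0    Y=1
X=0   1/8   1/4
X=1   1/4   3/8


H(X) = 0.9544, H(Y) = 0.9544, H(X,Y) = 1.9056
I(X;Y) = H(X) + H(Y) - H(X,Y) = 0.0032 bits


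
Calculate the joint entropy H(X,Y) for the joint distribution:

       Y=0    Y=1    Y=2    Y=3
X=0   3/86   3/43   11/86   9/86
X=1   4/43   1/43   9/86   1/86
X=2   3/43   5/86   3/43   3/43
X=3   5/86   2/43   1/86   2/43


H(X,Y) = -Σ p(x,y) log₂ p(x,y)
  p(0,0)=3/86: -0.0349 × log₂(0.0349) = 0.1689
  p(0,1)=3/43: -0.0698 × log₂(0.0698) = 0.2680
  p(0,2)=11/86: -0.1279 × log₂(0.1279) = 0.3795
  p(0,3)=9/86: -0.1047 × log₂(0.1047) = 0.3408
  p(1,0)=4/43: -0.0930 × log₂(0.0930) = 0.3187
  p(1,1)=1/43: -0.0233 × log₂(0.0233) = 0.1262
  p(1,2)=9/86: -0.1047 × log₂(0.1047) = 0.3408
  p(1,3)=1/86: -0.0116 × log₂(0.0116) = 0.0747
  p(2,0)=3/43: -0.0698 × log₂(0.0698) = 0.2680
  p(2,1)=5/86: -0.0581 × log₂(0.0581) = 0.2386
  p(2,2)=3/43: -0.0698 × log₂(0.0698) = 0.2680
  p(2,3)=3/43: -0.0698 × log₂(0.0698) = 0.2680
  p(3,0)=5/86: -0.0581 × log₂(0.0581) = 0.2386
  p(3,1)=2/43: -0.0465 × log₂(0.0465) = 0.2059
  p(3,2)=1/86: -0.0116 × log₂(0.0116) = 0.0747
  p(3,3)=2/43: -0.0465 × log₂(0.0465) = 0.2059
H(X,Y) = 3.7853 bits


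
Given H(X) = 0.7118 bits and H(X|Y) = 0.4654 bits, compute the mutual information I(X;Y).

I(X;Y) = H(X) - H(X|Y)
I(X;Y) = 0.7118 - 0.4654 = 0.2464 bits


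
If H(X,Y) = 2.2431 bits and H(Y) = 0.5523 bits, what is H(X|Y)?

Chain rule: H(X,Y) = H(X|Y) + H(Y)
H(X|Y) = H(X,Y) - H(Y) = 2.2431 - 0.5523 = 1.6908 bits


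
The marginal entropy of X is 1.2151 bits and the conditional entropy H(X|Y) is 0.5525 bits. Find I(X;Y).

I(X;Y) = H(X) - H(X|Y)
I(X;Y) = 1.2151 - 0.5525 = 0.6626 bits


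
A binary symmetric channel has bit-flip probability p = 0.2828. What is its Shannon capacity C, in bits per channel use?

For BSC with error probability p:
C = 1 - H(p) where H(p) is binary entropy
H(0.2828) = -0.2828 × log₂(0.2828) - 0.7172 × log₂(0.7172)
H(p) = 0.8592
C = 1 - 0.8592 = 0.1408 bits/use


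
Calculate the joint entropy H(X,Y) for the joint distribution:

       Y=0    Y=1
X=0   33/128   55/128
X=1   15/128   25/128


H(X,Y) = -Σ p(x,y) log₂ p(x,y)
  p(0,0)=33/128: -0.2578 × log₂(0.2578) = 0.5042
  p(0,1)=55/128: -0.4297 × log₂(0.4297) = 0.5236
  p(1,0)=15/128: -0.1172 × log₂(0.1172) = 0.3625
  p(1,1)=25/128: -0.1953 × log₂(0.1953) = 0.4602
H(X,Y) = 1.8505 bits


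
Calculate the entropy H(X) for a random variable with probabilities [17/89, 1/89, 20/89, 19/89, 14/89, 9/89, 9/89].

H(X) = -Σ p(x) log₂ p(x)
  -17/89 × log₂(17/89) = 0.4562
  -1/89 × log₂(1/89) = 0.0728
  -20/89 × log₂(20/89) = 0.4840
  -19/89 × log₂(19/89) = 0.4756
  -14/89 × log₂(14/89) = 0.4197
  -9/89 × log₂(9/89) = 0.3343
  -9/89 × log₂(9/89) = 0.3343
H(X) = 2.5769 bits


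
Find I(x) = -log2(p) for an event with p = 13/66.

Information content I(x) = -log₂(p(x))
I = -log₂(13/66) = -log₂(0.1970)
I = 2.3440 bits


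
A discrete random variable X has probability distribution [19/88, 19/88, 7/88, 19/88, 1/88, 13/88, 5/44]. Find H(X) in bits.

H(X) = -Σ p(x) log₂ p(x)
  -19/88 × log₂(19/88) = 0.4775
  -19/88 × log₂(19/88) = 0.4775
  -7/88 × log₂(7/88) = 0.2905
  -19/88 × log₂(19/88) = 0.4775
  -1/88 × log₂(1/88) = 0.0734
  -13/88 × log₂(13/88) = 0.4076
  -5/44 × log₂(5/44) = 0.3565
H(X) = 2.5605 bits


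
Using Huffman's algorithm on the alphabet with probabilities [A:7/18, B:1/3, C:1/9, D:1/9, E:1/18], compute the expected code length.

Huffman tree construction:
Combine smallest probabilities repeatedly
Resulting codes:
  A: 0 (length 1)
  B: 11 (length 2)
  C: 1011 (length 4)
  D: 100 (length 3)
  E: 1010 (length 4)
Average length = Σ p(s) × length(s) = 2.0556 bits


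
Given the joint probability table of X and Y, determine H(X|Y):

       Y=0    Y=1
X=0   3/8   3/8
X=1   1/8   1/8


H(X|Y) = Σ_y p(y) H(X|Y=y)
  p(Y=0) = 1/2, H(X|Y=0) = 0.8113
  p(Y=1) = 1/2, H(X|Y=1) = 0.8113
H(X|Y) = 0.5000×0.8113 + 0.5000×0.8113 = 0.8113 bits


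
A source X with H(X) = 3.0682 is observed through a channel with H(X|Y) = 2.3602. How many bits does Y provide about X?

I(X;Y) = H(X) - H(X|Y)
I(X;Y) = 3.0682 - 2.3602 = 0.708 bits


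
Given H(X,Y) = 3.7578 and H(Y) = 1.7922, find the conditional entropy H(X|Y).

Chain rule: H(X,Y) = H(X|Y) + H(Y)
H(X|Y) = H(X,Y) - H(Y) = 3.7578 - 1.7922 = 1.9656 bits


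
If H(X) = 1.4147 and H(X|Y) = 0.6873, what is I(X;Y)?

I(X;Y) = H(X) - H(X|Y)
I(X;Y) = 1.4147 - 0.6873 = 0.7274 bits


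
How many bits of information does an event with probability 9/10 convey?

Information content I(x) = -log₂(p(x))
I = -log₂(9/10) = -log₂(0.9000)
I = 0.1520 bits


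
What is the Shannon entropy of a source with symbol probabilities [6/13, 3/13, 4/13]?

H(X) = -Σ p(x) log₂ p(x)
  -6/13 × log₂(6/13) = 0.5148
  -3/13 × log₂(3/13) = 0.4882
  -4/13 × log₂(4/13) = 0.5232
H(X) = 1.5262 bits


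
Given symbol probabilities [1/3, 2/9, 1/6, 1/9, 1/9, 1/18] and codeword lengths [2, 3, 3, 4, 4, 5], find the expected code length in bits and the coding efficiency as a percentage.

Average length L = Σ p_i × l_i = 3.0000 bits
Entropy H = 2.3774 bits
Efficiency η = H/L × 100% = 79.25%


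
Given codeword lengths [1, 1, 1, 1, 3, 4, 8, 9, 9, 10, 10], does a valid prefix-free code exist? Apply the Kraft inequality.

Kraft inequality: Σ 2^(-l_i) ≤ 1 for prefix-free code
Calculating: 2^(-1) + 2^(-1) + 2^(-1) + 2^(-1) + 2^(-3) + 2^(-4) + 2^(-8) + 2^(-9) + 2^(-9) + 2^(-10) + 2^(-10)
= 0.5 + 0.5 + 0.5 + 0.5 + 0.125 + 0.0625 + 0.00390625 + 0.001953125 + 0.001953125 + 0.0009765625 + 0.0009765625
= 2.1973
Since 2.1973 > 1, prefix-free code does not exist


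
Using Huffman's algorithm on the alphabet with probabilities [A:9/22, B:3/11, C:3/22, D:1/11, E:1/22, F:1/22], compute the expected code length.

Huffman tree construction:
Combine smallest probabilities repeatedly
Resulting codes:
  A: 0 (length 1)
  B: 10 (length 2)
  C: 110 (length 3)
  D: 1110 (length 4)
  E: 11110 (length 5)
  F: 11111 (length 5)
Average length = Σ p(s) × length(s) = 2.1818 bits


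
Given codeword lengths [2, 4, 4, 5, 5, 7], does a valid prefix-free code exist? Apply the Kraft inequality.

Kraft inequality: Σ 2^(-l_i) ≤ 1 for prefix-free code
Calculating: 2^(-2) + 2^(-4) + 2^(-4) + 2^(-5) + 2^(-5) + 2^(-7)
= 0.25 + 0.0625 + 0.0625 + 0.03125 + 0.03125 + 0.0078125
= 0.4453
Since 0.4453 ≤ 1, prefix-free code exists


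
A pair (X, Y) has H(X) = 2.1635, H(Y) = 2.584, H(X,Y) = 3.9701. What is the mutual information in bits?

I(X;Y) = H(X) + H(Y) - H(X,Y)
I(X;Y) = 2.1635 + 2.584 - 3.9701 = 0.7774 bits


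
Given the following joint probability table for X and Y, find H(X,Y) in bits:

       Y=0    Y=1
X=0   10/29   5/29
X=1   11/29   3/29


H(X,Y) = -Σ p(x,y) log₂ p(x,y)
  p(0,0)=10/29: -0.3448 × log₂(0.3448) = 0.5297
  p(0,1)=5/29: -0.1724 × log₂(0.1724) = 0.4373
  p(1,0)=11/29: -0.3793 × log₂(0.3793) = 0.5305
  p(1,1)=3/29: -0.1034 × log₂(0.1034) = 0.3386
H(X,Y) = 1.8360 bits


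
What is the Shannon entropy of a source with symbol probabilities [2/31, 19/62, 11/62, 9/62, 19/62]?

H(X) = -Σ p(x) log₂ p(x)
  -2/31 × log₂(2/31) = 0.2551
  -19/62 × log₂(19/62) = 0.5229
  -11/62 × log₂(11/62) = 0.4426
  -9/62 × log₂(9/62) = 0.4042
  -19/62 × log₂(19/62) = 0.5229
H(X) = 2.1477 bits


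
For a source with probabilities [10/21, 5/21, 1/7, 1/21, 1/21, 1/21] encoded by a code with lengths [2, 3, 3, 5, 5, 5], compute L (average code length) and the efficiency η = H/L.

Average length L = Σ p_i × l_i = 2.8095 bits
Entropy H = 2.0312 bits
Efficiency η = H/L × 100% = 72.30%


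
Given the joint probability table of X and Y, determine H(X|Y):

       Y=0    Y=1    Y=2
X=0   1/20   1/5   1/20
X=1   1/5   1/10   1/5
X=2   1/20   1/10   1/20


H(X|Y) = Σ_y p(y) H(X|Y=y)
  p(Y=0) = 3/10, H(X|Y=0) = 1.2516
  p(Y=1) = 2/5, H(X|Y=1) = 1.5000
  p(Y=2) = 3/10, H(X|Y=2) = 1.2516
H(X|Y) = 0.3000×1.2516 + 0.4000×1.5000 + 0.3000×1.2516 = 1.3510 bits


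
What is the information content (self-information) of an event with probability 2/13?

Information content I(x) = -log₂(p(x))
I = -log₂(2/13) = -log₂(0.1538)
I = 2.7004 bits


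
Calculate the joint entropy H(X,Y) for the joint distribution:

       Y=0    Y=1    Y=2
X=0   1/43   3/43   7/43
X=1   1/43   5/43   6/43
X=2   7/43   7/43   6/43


H(X,Y) = -Σ p(x,y) log₂ p(x,y)
  p(0,0)=1/43: -0.0233 × log₂(0.0233) = 0.1262
  p(0,1)=3/43: -0.0698 × log₂(0.0698) = 0.2680
  p(0,2)=7/43: -0.1628 × log₂(0.1628) = 0.4263
  p(1,0)=1/43: -0.0233 × log₂(0.0233) = 0.1262
  p(1,1)=5/43: -0.1163 × log₂(0.1163) = 0.3610
  p(1,2)=6/43: -0.1395 × log₂(0.1395) = 0.3965
  p(2,0)=7/43: -0.1628 × log₂(0.1628) = 0.4263
  p(2,1)=7/43: -0.1628 × log₂(0.1628) = 0.4263
  p(2,2)=6/43: -0.1395 × log₂(0.1395) = 0.3965
H(X,Y) = 2.9533 bits


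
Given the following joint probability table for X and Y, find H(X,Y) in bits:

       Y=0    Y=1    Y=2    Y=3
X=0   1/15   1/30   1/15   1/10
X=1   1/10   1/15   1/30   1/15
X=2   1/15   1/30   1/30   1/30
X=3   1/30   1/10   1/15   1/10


H(X,Y) = -Σ p(x,y) log₂ p(x,y)
  p(0,0)=1/15: -0.0667 × log₂(0.0667) = 0.2605
  p(0,1)=1/30: -0.0333 × log₂(0.0333) = 0.1636
  p(0,2)=1/15: -0.0667 × log₂(0.0667) = 0.2605
  p(0,3)=1/10: -0.1000 × log₂(0.1000) = 0.3322
  p(1,0)=1/10: -0.1000 × log₂(0.1000) = 0.3322
  p(1,1)=1/15: -0.0667 × log₂(0.0667) = 0.2605
  p(1,2)=1/30: -0.0333 × log₂(0.0333) = 0.1636
  p(1,3)=1/15: -0.0667 × log₂(0.0667) = 0.2605
  p(2,0)=1/15: -0.0667 × log₂(0.0667) = 0.2605
  p(2,1)=1/30: -0.0333 × log₂(0.0333) = 0.1636
  p(2,2)=1/30: -0.0333 × log₂(0.0333) = 0.1636
  p(2,3)=1/30: -0.0333 × log₂(0.0333) = 0.1636
  p(3,0)=1/30: -0.0333 × log₂(0.0333) = 0.1636
  p(3,1)=1/10: -0.1000 × log₂(0.1000) = 0.3322
  p(3,2)=1/15: -0.0667 × log₂(0.0667) = 0.2605
  p(3,3)=1/10: -0.1000 × log₂(0.1000) = 0.3322
H(X,Y) = 3.8729 bits


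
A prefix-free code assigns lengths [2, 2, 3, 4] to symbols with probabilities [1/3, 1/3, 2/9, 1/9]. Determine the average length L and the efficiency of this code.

Average length L = Σ p_i × l_i = 2.4444 bits
Entropy H = 1.8911 bits
Efficiency η = H/L × 100% = 77.36%


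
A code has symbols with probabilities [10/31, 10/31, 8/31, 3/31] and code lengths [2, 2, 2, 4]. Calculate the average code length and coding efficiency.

Average length L = Σ p_i × l_i = 2.1935 bits
Entropy H = 1.8834 bits
Efficiency η = H/L × 100% = 85.86%


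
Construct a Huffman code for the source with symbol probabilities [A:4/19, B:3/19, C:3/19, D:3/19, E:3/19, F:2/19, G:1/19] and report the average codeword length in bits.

Huffman tree construction:
Combine smallest probabilities repeatedly
Resulting codes:
  A: 01 (length 2)
  B: 100 (length 3)
  C: 101 (length 3)
  D: 110 (length 3)
  E: 111 (length 3)
  F: 001 (length 3)
  G: 000 (length 3)
Average length = Σ p(s) × length(s) = 2.7895 bits


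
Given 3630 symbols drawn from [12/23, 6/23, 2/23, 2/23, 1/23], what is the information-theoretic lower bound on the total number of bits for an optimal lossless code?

Entropy H = 1.8049 bits/symbol
Minimum bits = H × n = 1.8049 × 3630
= 6551.77 bits


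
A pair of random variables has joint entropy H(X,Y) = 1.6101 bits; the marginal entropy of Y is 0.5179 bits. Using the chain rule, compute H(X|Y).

Chain rule: H(X,Y) = H(X|Y) + H(Y)
H(X|Y) = H(X,Y) - H(Y) = 1.6101 - 0.5179 = 1.0922 bits


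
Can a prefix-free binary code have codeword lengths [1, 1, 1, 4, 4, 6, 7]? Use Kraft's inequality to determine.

Kraft inequality: Σ 2^(-l_i) ≤ 1 for prefix-free code
Calculating: 2^(-1) + 2^(-1) + 2^(-1) + 2^(-4) + 2^(-4) + 2^(-6) + 2^(-7)
= 0.5 + 0.5 + 0.5 + 0.0625 + 0.0625 + 0.015625 + 0.0078125
= 1.6484
Since 1.6484 > 1, prefix-free code does not exist


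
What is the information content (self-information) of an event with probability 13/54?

Information content I(x) = -log₂(p(x))
I = -log₂(13/54) = -log₂(0.2407)
I = 2.0544 bits


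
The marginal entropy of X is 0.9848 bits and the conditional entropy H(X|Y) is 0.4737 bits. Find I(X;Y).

I(X;Y) = H(X) - H(X|Y)
I(X;Y) = 0.9848 - 0.4737 = 0.5111 bits


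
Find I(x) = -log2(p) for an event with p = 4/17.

Information content I(x) = -log₂(p(x))
I = -log₂(4/17) = -log₂(0.2353)
I = 2.0875 bits


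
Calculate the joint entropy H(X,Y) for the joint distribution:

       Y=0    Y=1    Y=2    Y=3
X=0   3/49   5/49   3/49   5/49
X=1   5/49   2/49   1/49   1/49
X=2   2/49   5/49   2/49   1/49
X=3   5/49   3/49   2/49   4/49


H(X,Y) = -Σ p(x,y) log₂ p(x,y)
  p(0,0)=3/49: -0.0612 × log₂(0.0612) = 0.2467
  p(0,1)=5/49: -0.1020 × log₂(0.1020) = 0.3360
  p(0,2)=3/49: -0.0612 × log₂(0.0612) = 0.2467
  p(0,3)=5/49: -0.1020 × log₂(0.1020) = 0.3360
  p(1,0)=5/49: -0.1020 × log₂(0.1020) = 0.3360
  p(1,1)=2/49: -0.0408 × log₂(0.0408) = 0.1884
  p(1,2)=1/49: -0.0204 × log₂(0.0204) = 0.1146
  p(1,3)=1/49: -0.0204 × log₂(0.0204) = 0.1146
  p(2,0)=2/49: -0.0408 × log₂(0.0408) = 0.1884
  p(2,1)=5/49: -0.1020 × log₂(0.1020) = 0.3360
  p(2,2)=2/49: -0.0408 × log₂(0.0408) = 0.1884
  p(2,3)=1/49: -0.0204 × log₂(0.0204) = 0.1146
  p(3,0)=5/49: -0.1020 × log₂(0.1020) = 0.3360
  p(3,1)=3/49: -0.0612 × log₂(0.0612) = 0.2467
  p(3,2)=2/49: -0.0408 × log₂(0.0408) = 0.1884
  p(3,3)=4/49: -0.0816 × log₂(0.0816) = 0.2951
H(X,Y) = 3.8124 bits


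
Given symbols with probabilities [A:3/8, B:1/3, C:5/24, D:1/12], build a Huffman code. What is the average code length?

Huffman tree construction:
Combine smallest probabilities repeatedly
Resulting codes:
  A: 0 (length 1)
  B: 11 (length 2)
  C: 101 (length 3)
  D: 100 (length 3)
Average length = Σ p(s) × length(s) = 1.9167 bits


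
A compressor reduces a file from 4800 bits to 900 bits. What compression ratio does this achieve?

Compression ratio = Original / Compressed
= 4800 / 900 = 5.33:1


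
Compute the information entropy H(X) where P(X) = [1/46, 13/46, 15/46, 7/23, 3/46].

H(X) = -Σ p(x) log₂ p(x)
  -1/46 × log₂(1/46) = 0.1201
  -13/46 × log₂(13/46) = 0.5152
  -15/46 × log₂(15/46) = 0.5272
  -7/23 × log₂(7/23) = 0.5223
  -3/46 × log₂(3/46) = 0.2569
H(X) = 1.9417 bits


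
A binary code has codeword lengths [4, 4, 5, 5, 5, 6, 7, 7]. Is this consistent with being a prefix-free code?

Kraft inequality: Σ 2^(-l_i) ≤ 1 for prefix-free code
Calculating: 2^(-4) + 2^(-4) + 2^(-5) + 2^(-5) + 2^(-5) + 2^(-6) + 2^(-7) + 2^(-7)
= 0.0625 + 0.0625 + 0.03125 + 0.03125 + 0.03125 + 0.015625 + 0.0078125 + 0.0078125
= 0.2500
Since 0.2500 ≤ 1, prefix-free code exists


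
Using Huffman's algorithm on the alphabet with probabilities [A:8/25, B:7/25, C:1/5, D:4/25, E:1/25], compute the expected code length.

Huffman tree construction:
Combine smallest probabilities repeatedly
Resulting codes:
  A: 11 (length 2)
  B: 10 (length 2)
  C: 00 (length 2)
  D: 011 (length 3)
  E: 010 (length 3)
Average length = Σ p(s) × length(s) = 2.2000 bits


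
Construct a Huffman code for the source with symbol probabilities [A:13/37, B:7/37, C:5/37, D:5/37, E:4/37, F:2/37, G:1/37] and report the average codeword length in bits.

Huffman tree construction:
Combine smallest probabilities repeatedly
Resulting codes:
  A: 11 (length 2)
  B: 00 (length 2)
  C: 100 (length 3)
  D: 101 (length 3)
  E: 011 (length 3)
  F: 0101 (length 4)
  G: 0100 (length 4)
Average length = Σ p(s) × length(s) = 2.5405 bits


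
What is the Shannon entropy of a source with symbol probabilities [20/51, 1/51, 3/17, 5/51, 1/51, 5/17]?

H(X) = -Σ p(x) log₂ p(x)
  -20/51 × log₂(20/51) = 0.5296
  -1/51 × log₂(1/51) = 0.1112
  -3/17 × log₂(3/17) = 0.4416
  -5/51 × log₂(5/51) = 0.3285
  -1/51 × log₂(1/51) = 0.1112
  -5/17 × log₂(5/17) = 0.5193
H(X) = 2.0414 bits


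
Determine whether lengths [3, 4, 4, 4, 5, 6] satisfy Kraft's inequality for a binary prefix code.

Kraft inequality: Σ 2^(-l_i) ≤ 1 for prefix-free code
Calculating: 2^(-3) + 2^(-4) + 2^(-4) + 2^(-4) + 2^(-5) + 2^(-6)
= 0.125 + 0.0625 + 0.0625 + 0.0625 + 0.03125 + 0.015625
= 0.3594
Since 0.3594 ≤ 1, prefix-free code exists


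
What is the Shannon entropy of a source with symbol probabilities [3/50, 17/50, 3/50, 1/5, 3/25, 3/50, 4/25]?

H(X) = -Σ p(x) log₂ p(x)
  -3/50 × log₂(3/50) = 0.2435
  -17/50 × log₂(17/50) = 0.5292
  -3/50 × log₂(3/50) = 0.2435
  -1/5 × log₂(1/5) = 0.4644
  -3/25 × log₂(3/25) = 0.3671
  -3/50 × log₂(3/50) = 0.2435
  -4/25 × log₂(4/25) = 0.4230
H(X) = 2.5142 bits


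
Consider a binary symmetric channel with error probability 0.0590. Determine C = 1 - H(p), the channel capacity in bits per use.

For BSC with error probability p:
C = 1 - H(p) where H(p) is binary entropy
H(0.0590) = -0.0590 × log₂(0.0590) - 0.9410 × log₂(0.9410)
H(p) = 0.3235
C = 1 - 0.3235 = 0.6765 bits/use


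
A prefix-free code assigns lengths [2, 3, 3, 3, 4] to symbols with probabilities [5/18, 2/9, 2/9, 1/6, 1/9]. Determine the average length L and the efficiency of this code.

Average length L = Σ p_i × l_i = 2.8333 bits
Entropy H = 2.2608 bits
Efficiency η = H/L × 100% = 79.79%


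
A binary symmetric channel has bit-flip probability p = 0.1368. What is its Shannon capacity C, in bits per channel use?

For BSC with error probability p:
C = 1 - H(p) where H(p) is binary entropy
H(0.1368) = -0.1368 × log₂(0.1368) - 0.8632 × log₂(0.8632)
H(p) = 0.5758
C = 1 - 0.5758 = 0.4242 bits/use


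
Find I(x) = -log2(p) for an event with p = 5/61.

Information content I(x) = -log₂(p(x))
I = -log₂(5/61) = -log₂(0.0820)
I = 3.6088 bits


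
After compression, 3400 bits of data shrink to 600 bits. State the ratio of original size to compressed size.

Compression ratio = Original / Compressed
= 3400 / 600 = 5.67:1


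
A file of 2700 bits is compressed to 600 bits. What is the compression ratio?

Compression ratio = Original / Compressed
= 2700 / 600 = 4.50:1


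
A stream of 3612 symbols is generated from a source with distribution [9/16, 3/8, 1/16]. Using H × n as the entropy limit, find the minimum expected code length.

Entropy H = 1.2476 bits/symbol
Minimum bits = H × n = 1.2476 × 3612
= 4506.17 bits


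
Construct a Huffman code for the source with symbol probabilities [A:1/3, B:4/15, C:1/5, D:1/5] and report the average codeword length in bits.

Huffman tree construction:
Combine smallest probabilities repeatedly
Resulting codes:
  A: 11 (length 2)
  B: 10 (length 2)
  C: 00 (length 2)
  D: 01 (length 2)
Average length = Σ p(s) × length(s) = 2.0000 bits


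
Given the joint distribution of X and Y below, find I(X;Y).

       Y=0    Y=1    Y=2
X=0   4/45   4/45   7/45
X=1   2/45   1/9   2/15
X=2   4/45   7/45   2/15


H(X) = 1.5764, H(Y) = 1.5379, H(X,Y) = 3.0934
I(X;Y) = H(X) + H(Y) - H(X,Y) = 0.0209 bits


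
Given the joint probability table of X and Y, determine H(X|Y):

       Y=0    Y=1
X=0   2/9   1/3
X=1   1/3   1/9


H(X|Y) = Σ_y p(y) H(X|Y=y)
  p(Y=0) = 5/9, H(X|Y=0) = 0.9710
  p(Y=1) = 4/9, H(X|Y=1) = 0.8113
H(X|Y) = 0.5556×0.9710 + 0.4444×0.8113 = 0.9000 bits


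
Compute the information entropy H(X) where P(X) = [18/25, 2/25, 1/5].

H(X) = -Σ p(x) log₂ p(x)
  -18/25 × log₂(18/25) = 0.3412
  -2/25 × log₂(2/25) = 0.2915
  -1/5 × log₂(1/5) = 0.4644
H(X) = 1.0971 bits


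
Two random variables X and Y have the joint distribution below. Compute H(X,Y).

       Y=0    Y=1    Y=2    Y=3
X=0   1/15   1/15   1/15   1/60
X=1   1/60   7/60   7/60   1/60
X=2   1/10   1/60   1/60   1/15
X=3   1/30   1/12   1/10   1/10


H(X,Y) = -Σ p(x,y) log₂ p(x,y)
  p(0,0)=1/15: -0.0667 × log₂(0.0667) = 0.2605
  p(0,1)=1/15: -0.0667 × log₂(0.0667) = 0.2605
  p(0,2)=1/15: -0.0667 × log₂(0.0667) = 0.2605
  p(0,3)=1/60: -0.0167 × log₂(0.0167) = 0.0984
  p(1,0)=1/60: -0.0167 × log₂(0.0167) = 0.0984
  p(1,1)=7/60: -0.1167 × log₂(0.1167) = 0.3616
  p(1,2)=7/60: -0.1167 × log₂(0.1167) = 0.3616
  p(1,3)=1/60: -0.0167 × log₂(0.0167) = 0.0984
  p(2,0)=1/10: -0.1000 × log₂(0.1000) = 0.3322
  p(2,1)=1/60: -0.0167 × log₂(0.0167) = 0.0984
  p(2,2)=1/60: -0.0167 × log₂(0.0167) = 0.0984
  p(2,3)=1/15: -0.0667 × log₂(0.0667) = 0.2605
  p(3,0)=1/30: -0.0333 × log₂(0.0333) = 0.1636
  p(3,1)=1/12: -0.0833 × log₂(0.0833) = 0.2987
  p(3,2)=1/10: -0.1000 × log₂(0.1000) = 0.3322
  p(3,3)=1/10: -0.1000 × log₂(0.1000) = 0.3322
H(X,Y) = 3.7162 bits


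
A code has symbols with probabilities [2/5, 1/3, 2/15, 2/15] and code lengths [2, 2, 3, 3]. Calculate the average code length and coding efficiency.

Average length L = Σ p_i × l_i = 2.2667 bits
Entropy H = 1.8323 bits
Efficiency η = H/L × 100% = 80.84%


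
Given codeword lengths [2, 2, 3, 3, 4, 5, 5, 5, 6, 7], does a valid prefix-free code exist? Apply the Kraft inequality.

Kraft inequality: Σ 2^(-l_i) ≤ 1 for prefix-free code
Calculating: 2^(-2) + 2^(-2) + 2^(-3) + 2^(-3) + 2^(-4) + 2^(-5) + 2^(-5) + 2^(-5) + 2^(-6) + 2^(-7)
= 0.25 + 0.25 + 0.125 + 0.125 + 0.0625 + 0.03125 + 0.03125 + 0.03125 + 0.015625 + 0.0078125
= 0.9297
Since 0.9297 ≤ 1, prefix-free code exists


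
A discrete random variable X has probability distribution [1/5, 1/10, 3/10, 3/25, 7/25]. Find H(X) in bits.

H(X) = -Σ p(x) log₂ p(x)
  -1/5 × log₂(1/5) = 0.4644
  -1/10 × log₂(1/10) = 0.3322
  -3/10 × log₂(3/10) = 0.5211
  -3/25 × log₂(3/25) = 0.3671
  -7/25 × log₂(7/25) = 0.5142
H(X) = 2.1990 bits


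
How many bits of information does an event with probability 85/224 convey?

Information content I(x) = -log₂(p(x))
I = -log₂(85/224) = -log₂(0.3795)
I = 1.3980 bits


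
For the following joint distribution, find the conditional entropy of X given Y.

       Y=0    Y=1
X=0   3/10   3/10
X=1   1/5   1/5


H(X|Y) = Σ_y p(y) H(X|Y=y)
  p(Y=0) = 1/2, H(X|Y=0) = 0.9710
  p(Y=1) = 1/2, H(X|Y=1) = 0.9710
H(X|Y) = 0.5000×0.9710 + 0.5000×0.9710 = 0.9710 bits


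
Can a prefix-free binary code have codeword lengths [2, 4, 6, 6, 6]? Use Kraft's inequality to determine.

Kraft inequality: Σ 2^(-l_i) ≤ 1 for prefix-free code
Calculating: 2^(-2) + 2^(-4) + 2^(-6) + 2^(-6) + 2^(-6)
= 0.25 + 0.0625 + 0.015625 + 0.015625 + 0.015625
= 0.3594
Since 0.3594 ≤ 1, prefix-free code exists


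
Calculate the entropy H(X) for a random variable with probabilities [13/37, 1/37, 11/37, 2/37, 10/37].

H(X) = -Σ p(x) log₂ p(x)
  -13/37 × log₂(13/37) = 0.5302
  -1/37 × log₂(1/37) = 0.1408
  -11/37 × log₂(11/37) = 0.5203
  -2/37 × log₂(2/37) = 0.2275
  -10/37 × log₂(10/37) = 0.5101
H(X) = 1.9289 bits


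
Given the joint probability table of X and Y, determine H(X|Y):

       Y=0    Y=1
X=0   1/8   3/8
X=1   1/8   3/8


H(X|Y) = Σ_y p(y) H(X|Y=y)
  p(Y=0) = 1/4, H(X|Y=0) = 1.0000
  p(Y=1) = 3/4, H(X|Y=1) = 1.0000
H(X|Y) = 0.2500×1.0000 + 0.7500×1.0000 = 1.0000 bits


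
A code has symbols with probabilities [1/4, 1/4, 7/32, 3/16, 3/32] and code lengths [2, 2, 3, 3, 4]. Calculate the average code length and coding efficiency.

Average length L = Σ p_i × l_i = 2.5938 bits
Entropy H = 2.2526 bits
Efficiency η = H/L × 100% = 86.85%


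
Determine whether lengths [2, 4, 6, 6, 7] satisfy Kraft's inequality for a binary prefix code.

Kraft inequality: Σ 2^(-l_i) ≤ 1 for prefix-free code
Calculating: 2^(-2) + 2^(-4) + 2^(-6) + 2^(-6) + 2^(-7)
= 0.25 + 0.0625 + 0.015625 + 0.015625 + 0.0078125
= 0.3516
Since 0.3516 ≤ 1, prefix-free code exists


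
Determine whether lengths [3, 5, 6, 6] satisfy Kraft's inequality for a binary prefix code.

Kraft inequality: Σ 2^(-l_i) ≤ 1 for prefix-free code
Calculating: 2^(-3) + 2^(-5) + 2^(-6) + 2^(-6)
= 0.125 + 0.03125 + 0.015625 + 0.015625
= 0.1875
Since 0.1875 ≤ 1, prefix-free code exists
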